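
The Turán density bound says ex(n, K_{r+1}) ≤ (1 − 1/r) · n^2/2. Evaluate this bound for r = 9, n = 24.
Turán density bound = (8/9) · 24^2/2 = 256

Turán's theorem: ex(n, K_{r+1}) is achieved by the complete r-partite Turán graph T(n, r) with parts as balanced as possible, and is at most (1 − 1/r) · n^2/2. For r = 9, n = 24: the density bound is (8/9) · 576/2 = 256. The integer-valued extremum is e(T(24, 9)) = 255, which is strictly less than the density bound 256 since 9 ∤ 24 (the parts of T(24, 9) cannot all be equal).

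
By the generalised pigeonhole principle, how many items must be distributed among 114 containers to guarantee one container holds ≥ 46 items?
n = (46 − 1)·114 + 1 = 5131

By the generalised pigeonhole principle, to guarantee some box contains ≥ r objects we need more than (r − 1) · k objects total. Threshold: n = (r − 1) · k + 1. With r = 46 and k = 114: n = 45 · 114 + 1 = 5130 + 1 = 5131. For n = 5130 = 45 · 114, we can put exactly 45 objects in every box, avoiding 46 in any single one — so 5131 is tight.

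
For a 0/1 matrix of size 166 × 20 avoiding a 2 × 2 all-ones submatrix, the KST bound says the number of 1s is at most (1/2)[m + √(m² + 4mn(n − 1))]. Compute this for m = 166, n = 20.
z(166, 20; 2, 2) ≤ (1/2)[166 + √(166² + 4·166·20·19)] = (1/2)[166 + √279876] = 347.5165

Kővári–Sós–Turán: let r_1, ..., r_166 be the row sums and z = Σ r_i the total number of 1s. Each pair of columns can share at most one row with both entries 1 (else a 2×2 all-ones block appears), so Σ_i C(r_i, 2) ≤ C(20, 2) = 190. By convexity Σ_i C(r_i, 2) ≥ 166·C(z/166, 2) = z(z − 166)/(2·166), giving z² − 166z − 166·20·19 ≤ 0 and hence z ≤ (1/2)[166 + √(27556 + 4·63080)] = (1/2)[166 + √279876] ≈ (1/2)(166 + 529.0331) = 347.5165.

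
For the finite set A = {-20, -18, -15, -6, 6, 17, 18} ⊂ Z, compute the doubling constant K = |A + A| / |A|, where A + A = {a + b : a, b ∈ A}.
K = |A + A| / |A| = 25/7

Enumerate A + A = {a + b : a, b ∈ A}. With |A| = 7, there are |A|^2 = 49 ordered sum pairs; collecting distinct values, A + A = {-40, -38, -36, -35, -33, -30, -26, -24, -21, -14, -12, -9, -3, -2, -1, 0, 2, 3, 11, 12, 23, 24, 34, 35, 36}, so |A + A| = 25. Thus K = 25/7. For comparison, the minimum possible |A + A| over all 7-element sets is 2·7 − 1 = 13 (so min K = 13/7), attained only by arithmetic progressions.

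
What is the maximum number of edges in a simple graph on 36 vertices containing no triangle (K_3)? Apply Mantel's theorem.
ex(36, K_3) = ⌊36^2/4⌋ = 324

Mantel (1907): a triangle-free graph on n vertices has at most ⌊n^2/4⌋ edges, with equality for the complete bipartite graph K_{⌊n/2⌋, ⌈n/2⌉}. For n = 36: ⌊36^2/4⌋ = ⌊1296/4⌋ = 324. The extremal graph is K_{18, 18}, which has 18·18 = 324 edges.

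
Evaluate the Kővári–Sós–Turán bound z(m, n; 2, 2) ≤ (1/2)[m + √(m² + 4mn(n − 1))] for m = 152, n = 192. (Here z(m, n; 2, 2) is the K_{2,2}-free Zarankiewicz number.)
z(152, 192; 2, 2) ≤ (1/2)[152 + √(152² + 4·152·192·191)] = (1/2)[152 + √22319680] = 2438.1854

Kővári–Sós–Turán: let r_1, ..., r_152 be the row sums and z = Σ r_i the total number of 1s. Each pair of columns can share at most one row with both entries 1 (else a 2×2 all-ones block appears), so Σ_i C(r_i, 2) ≤ C(192, 2) = 18336. By convexity Σ_i C(r_i, 2) ≥ 152·C(z/152, 2) = z(z − 152)/(2·152), giving z² − 152z − 152·192·191 ≤ 0 and hence z ≤ (1/2)[152 + √(23104 + 4·5574144)] = (1/2)[152 + √22319680] ≈ (1/2)(152 + 4724.3709) = 2438.1854.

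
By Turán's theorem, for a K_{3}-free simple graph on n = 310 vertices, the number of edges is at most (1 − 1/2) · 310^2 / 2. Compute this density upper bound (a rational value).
Turán density bound = (1/2) · 310^2/2 = 24025

Turán's theorem: ex(n, K_{r+1}) is achieved by the complete r-partite Turán graph T(n, r) with parts as balanced as possible, and is at most (1 − 1/r) · n^2/2. For r = 2, n = 310: the density bound is (1/2) · 96100/2 = 24025. Since 2 ∣ 310, the Turán graph T(310, 2) has parts of equal size 155, and its edge count e(T(310, 2)) = 24025 attains the density bound exactly.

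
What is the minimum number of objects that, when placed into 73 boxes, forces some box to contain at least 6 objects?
n = (6 − 1)·73 + 1 = 366

By the generalised pigeonhole principle, to guarantee some box contains ≥ r objects we need more than (r − 1) · k objects total. Threshold: n = (r − 1) · k + 1. With r = 6 and k = 73: n = 5 · 73 + 1 = 365 + 1 = 366. For n = 365 = 5 · 73, we can put exactly 5 objects in every box, avoiding 6 in any single one — so 366 is tight.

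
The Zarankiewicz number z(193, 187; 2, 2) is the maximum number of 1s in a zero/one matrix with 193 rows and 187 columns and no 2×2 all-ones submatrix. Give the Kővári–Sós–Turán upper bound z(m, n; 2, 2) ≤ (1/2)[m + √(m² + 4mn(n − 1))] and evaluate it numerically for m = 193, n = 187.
z(193, 187; 2, 2) ≤ (1/2)[193 + √(193² + 4·193·187·186)] = (1/2)[193 + √26888953] = 2689.228

Kővári–Sós–Turán: let r_1, ..., r_193 be the row sums and z = Σ r_i the total number of 1s. Each pair of columns can share at most one row with both entries 1 (else a 2×2 all-ones block appears), so Σ_i C(r_i, 2) ≤ C(187, 2) = 17391. By convexity Σ_i C(r_i, 2) ≥ 193·C(z/193, 2) = z(z − 193)/(2·193), giving z² − 193z − 193·187·186 ≤ 0 and hence z ≤ (1/2)[193 + √(37249 + 4·6712926)] = (1/2)[193 + √26888953] ≈ (1/2)(193 + 5185.4559) = 2689.228.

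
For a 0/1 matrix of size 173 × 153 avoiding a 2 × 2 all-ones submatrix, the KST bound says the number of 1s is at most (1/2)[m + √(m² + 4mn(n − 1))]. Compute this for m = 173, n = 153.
z(173, 153; 2, 2) ≤ (1/2)[173 + √(173² + 4·173·153·152)] = (1/2)[173 + √16123081] = 2094.1778

Kővári–Sós–Turán: let r_1, ..., r_173 be the row sums and z = Σ r_i the total number of 1s. Each pair of columns can share at most one row with both entries 1 (else a 2×2 all-ones block appears), so Σ_i C(r_i, 2) ≤ C(153, 2) = 11628. By convexity Σ_i C(r_i, 2) ≥ 173·C(z/173, 2) = z(z − 173)/(2·173), giving z² − 173z − 173·153·152 ≤ 0 and hence z ≤ (1/2)[173 + √(29929 + 4·4023288)] = (1/2)[173 + √16123081] ≈ (1/2)(173 + 4015.3557) = 2094.1778.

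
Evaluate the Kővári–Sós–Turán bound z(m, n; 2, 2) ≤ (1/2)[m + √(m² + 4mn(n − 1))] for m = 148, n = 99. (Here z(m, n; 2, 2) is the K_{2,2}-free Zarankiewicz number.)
z(148, 99; 2, 2) ≤ (1/2)[148 + √(148² + 4·148·99·98)] = (1/2)[148 + √5765488] = 1274.5715

Kővári–Sós–Turán: let r_1, ..., r_148 be the row sums and z = Σ r_i the total number of 1s. Each pair of columns can share at most one row with both entries 1 (else a 2×2 all-ones block appears), so Σ_i C(r_i, 2) ≤ C(99, 2) = 4851. By convexity Σ_i C(r_i, 2) ≥ 148·C(z/148, 2) = z(z − 148)/(2·148), giving z² − 148z − 148·99·98 ≤ 0 and hence z ≤ (1/2)[148 + √(21904 + 4·1435896)] = (1/2)[148 + √5765488] ≈ (1/2)(148 + 2401.1431) = 1274.5715.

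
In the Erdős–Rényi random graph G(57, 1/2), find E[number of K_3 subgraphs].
E[# K_3] = C(57, 3) · (1/2)^C(3, 2) = 29260 / 2^3 = 7315/2 = 3657.5

For each 3-subset S of vertices (there are C(57, 3) = 29260 such S), let X_S = 1 if S induces a K_3 (all C(3, 2) = 3 edges present). Then P(X_S = 1) = (1/2)^3 = 1/8. By linearity of expectation, E[# K_3] = C(57, 3) · (1/2)^3 = 29260 / 8 = 7315/2 = 3657.5.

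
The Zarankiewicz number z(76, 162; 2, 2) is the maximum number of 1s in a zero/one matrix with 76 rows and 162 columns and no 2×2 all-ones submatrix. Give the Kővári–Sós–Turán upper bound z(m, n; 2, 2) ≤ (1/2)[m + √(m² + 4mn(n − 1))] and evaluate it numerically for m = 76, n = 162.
z(76, 162; 2, 2) ≤ (1/2)[76 + √(76² + 4·76·162·161)] = (1/2)[76 + √7934704] = 1446.4303

Kővári–Sós–Turán: let r_1, ..., r_76 be the row sums and z = Σ r_i the total number of 1s. Each pair of columns can share at most one row with both entries 1 (else a 2×2 all-ones block appears), so Σ_i C(r_i, 2) ≤ C(162, 2) = 13041. By convexity Σ_i C(r_i, 2) ≥ 76·C(z/76, 2) = z(z − 76)/(2·76), giving z² − 76z − 76·162·161 ≤ 0 and hence z ≤ (1/2)[76 + √(5776 + 4·1982232)] = (1/2)[76 + √7934704] ≈ (1/2)(76 + 2816.8607) = 1446.4303.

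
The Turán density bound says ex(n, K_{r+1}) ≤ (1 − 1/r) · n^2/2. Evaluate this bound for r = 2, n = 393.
Turán density bound = (1/2) · 393^2/2 = 154449/4 ≈ 38612.25

Turán's theorem: ex(n, K_{r+1}) is achieved by the complete r-partite Turán graph T(n, r) with parts as balanced as possible, and is at most (1 − 1/r) · n^2/2. For r = 2, n = 393: the density bound is (1/2) · 154449/2 = 154449/4 ≈ 38612.25. The integer-valued extremum is e(T(393, 2)) = 38612, which is strictly less than the density bound 154449/4 since 2 ∤ 393 (the parts of T(393, 2) cannot all be equal).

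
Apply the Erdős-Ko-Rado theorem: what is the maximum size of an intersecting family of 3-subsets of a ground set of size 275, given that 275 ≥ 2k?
max |F| = C(274, 2) = 37401

The Erdős-Ko-Rado theorem states: for n ≥ 2k, an intersecting family of k-subsets of an n-element set has size at most C(n − 1, k − 1), with equality for 'star' families {A ⊆ [n] : |A| = k, i ∈ A} (fix an element i). For n = 275, k = 3: C(274, 2) = 37401.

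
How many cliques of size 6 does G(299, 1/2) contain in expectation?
E[# K_6] = C(299, 6) · (1/2)^C(6, 2) = 943566389766 / 2^15 = 471783194883/16384 ≈ 28795361.015808

For each 6-subset S of vertices (there are C(299, 6) = 943566389766 such S), let X_S = 1 if S induces a K_6 (all C(6, 2) = 15 edges present). Then P(X_S = 1) = (1/2)^15 = 1/32768. By linearity of expectation, E[# K_6] = C(299, 6) · (1/2)^15 = 943566389766 / 32768 = 471783194883/16384 ≈ 28795361.015808.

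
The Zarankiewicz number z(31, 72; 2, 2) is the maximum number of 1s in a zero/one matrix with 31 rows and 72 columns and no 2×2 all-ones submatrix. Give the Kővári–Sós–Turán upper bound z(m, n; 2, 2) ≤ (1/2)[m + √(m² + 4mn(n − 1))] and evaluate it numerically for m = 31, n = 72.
z(31, 72; 2, 2) ≤ (1/2)[31 + √(31² + 4·31·72·71)] = (1/2)[31 + √634849] = 413.8871

Kővári–Sós–Turán: let r_1, ..., r_31 be the row sums and z = Σ r_i the total number of 1s. Each pair of columns can share at most one row with both entries 1 (else a 2×2 all-ones block appears), so Σ_i C(r_i, 2) ≤ C(72, 2) = 2556. By convexity Σ_i C(r_i, 2) ≥ 31·C(z/31, 2) = z(z − 31)/(2·31), giving z² − 31z − 31·72·71 ≤ 0 and hence z ≤ (1/2)[31 + √(961 + 4·158472)] = (1/2)[31 + √634849] ≈ (1/2)(31 + 796.7741) = 413.8871.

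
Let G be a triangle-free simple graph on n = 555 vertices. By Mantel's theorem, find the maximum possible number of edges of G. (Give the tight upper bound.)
ex(555, K_3) = ⌊555^2/4⌋ = 77006

Mantel (1907): a triangle-free graph on n vertices has at most ⌊n^2/4⌋ edges, with equality for the complete bipartite graph K_{⌊n/2⌋, ⌈n/2⌉}. For n = 555: ⌊555^2/4⌋ = ⌊308025/4⌋ = 77006. The extremal graph is K_{277, 278}, which has 277·278 = 77006 edges.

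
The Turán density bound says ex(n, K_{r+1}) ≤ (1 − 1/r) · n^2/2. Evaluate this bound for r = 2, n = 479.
Turán density bound = (1/2) · 479^2/2 = 229441/4 ≈ 57360.25

Turán's theorem: ex(n, K_{r+1}) is achieved by the complete r-partite Turán graph T(n, r) with parts as balanced as possible, and is at most (1 − 1/r) · n^2/2. For r = 2, n = 479: the density bound is (1/2) · 229441/2 = 229441/4 ≈ 57360.25. The integer-valued extremum is e(T(479, 2)) = 57360, which is strictly less than the density bound 229441/4 since 2 ∤ 479 (the parts of T(479, 2) cannot all be equal).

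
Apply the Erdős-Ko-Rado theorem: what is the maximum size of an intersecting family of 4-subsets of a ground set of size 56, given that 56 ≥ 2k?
max |F| = C(55, 3) = 26235

The Erdős-Ko-Rado theorem states: for n ≥ 2k, an intersecting family of k-subsets of an n-element set has size at most C(n − 1, k − 1), with equality for 'star' families {A ⊆ [n] : |A| = k, i ∈ A} (fix an element i). For n = 56, k = 4: C(55, 3) = 26235.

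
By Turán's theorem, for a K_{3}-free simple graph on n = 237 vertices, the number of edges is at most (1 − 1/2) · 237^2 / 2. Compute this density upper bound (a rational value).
Turán density bound = (1/2) · 237^2/2 = 56169/4 ≈ 14042.25

Turán's theorem: ex(n, K_{r+1}) is achieved by the complete r-partite Turán graph T(n, r) with parts as balanced as possible, and is at most (1 − 1/r) · n^2/2. For r = 2, n = 237: the density bound is (1/2) · 56169/2 = 56169/4 ≈ 14042.25. The integer-valued extremum is e(T(237, 2)) = 14042, which is strictly less than the density bound 56169/4 since 2 ∤ 237 (the parts of T(237, 2) cannot all be equal).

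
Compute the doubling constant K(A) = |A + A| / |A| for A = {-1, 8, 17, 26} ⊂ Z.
K = |A + A| / |A| = 7/4

Enumerate A + A = {a + b : a, b ∈ A}. With |A| = 4, there are |A|^2 = 16 ordered sum pairs; collecting distinct values, A + A = {-2, 7, 16, 25, 34, 43, 52}, so |A + A| = 7. Thus K = 7/4. Here |A + A| = 2|A| − 1 = 7, the minimum possible — so K = 7/4 is minimal, which holds iff A is an arithmetic progression.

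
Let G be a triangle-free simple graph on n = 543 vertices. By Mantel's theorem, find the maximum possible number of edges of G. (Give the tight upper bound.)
ex(543, K_3) = ⌊543^2/4⌋ = 73712

Mantel (1907): a triangle-free graph on n vertices has at most ⌊n^2/4⌋ edges, with equality for the complete bipartite graph K_{⌊n/2⌋, ⌈n/2⌉}. For n = 543: ⌊543^2/4⌋ = ⌊294849/4⌋ = 73712. The extremal graph is K_{271, 272}, which has 271·272 = 73712 edges.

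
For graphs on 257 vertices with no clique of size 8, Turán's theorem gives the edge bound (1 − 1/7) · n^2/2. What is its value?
Turán density bound = (6/7) · 257^2/2 = 198147/7 ≈ 28306.7143

Turán's theorem: ex(n, K_{r+1}) is achieved by the complete r-partite Turán graph T(n, r) with parts as balanced as possible, and is at most (1 − 1/r) · n^2/2. For r = 7, n = 257: the density bound is (6/7) · 66049/2 = 198147/7 ≈ 28306.7143. The integer-valued extremum is e(T(257, 7)) = 28306, which is strictly less than the density bound 198147/7 since 7 ∤ 257 (the parts of T(257, 7) cannot all be equal).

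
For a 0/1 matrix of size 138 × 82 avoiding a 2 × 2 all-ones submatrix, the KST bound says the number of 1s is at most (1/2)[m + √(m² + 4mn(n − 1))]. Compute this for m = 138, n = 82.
z(138, 82; 2, 2) ≤ (1/2)[138 + √(138² + 4·138·82·81)] = (1/2)[138 + √3685428] = 1028.8734

Kővári–Sós–Turán: let r_1, ..., r_138 be the row sums and z = Σ r_i the total number of 1s. Each pair of columns can share at most one row with both entries 1 (else a 2×2 all-ones block appears), so Σ_i C(r_i, 2) ≤ C(82, 2) = 3321. By convexity Σ_i C(r_i, 2) ≥ 138·C(z/138, 2) = z(z − 138)/(2·138), giving z² − 138z − 138·82·81 ≤ 0 and hence z ≤ (1/2)[138 + √(19044 + 4·916596)] = (1/2)[138 + √3685428] ≈ (1/2)(138 + 1919.7469) = 1028.8734.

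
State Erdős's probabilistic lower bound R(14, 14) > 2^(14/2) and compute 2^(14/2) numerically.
2^(14/2) = 128; so R(14, 14) > 128

Colour each edge of K_n uniformly at random with red/blue. The expected number of monochromatic K_14 is C(n, 14) · 2 · 2^(−C(14,2)). If C(n, 14) · 2^(1 − C(14,2)) < 1, then with positive probability no monochromatic K_14 exists, so R(14, 14) > n. The standard estimate C(n, 14) ≤ n^14/14! shows this inequality holds whenever n ≤ 2^(14/2) (since 14! · 2^(C(14,2) − 1) > 2^(14^2/2) ≥ n^14). Hence R(14, 14) > 2^(14/2) = 128.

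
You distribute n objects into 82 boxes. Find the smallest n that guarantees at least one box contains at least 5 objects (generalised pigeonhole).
n = (5 − 1)·82 + 1 = 329

By the generalised pigeonhole principle, to guarantee some box contains ≥ r objects we need more than (r − 1) · k objects total. Threshold: n = (r − 1) · k + 1. With r = 5 and k = 82: n = 4 · 82 + 1 = 328 + 1 = 329. For n = 328 = 4 · 82, we can put exactly 4 objects in every box, avoiding 5 in any single one — so 329 is tight.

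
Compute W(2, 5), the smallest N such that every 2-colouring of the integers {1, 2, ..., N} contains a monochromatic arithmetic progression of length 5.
W(2, 5) = 178

W(2, 5) = 178. The lower bound W(2, 5) > 177 comes from an explicit good 2-colouring of [1, 177]; the upper bound W(2, 5) ≤ 178 was verified by exhaustive search over 2-colourings of [1, 178].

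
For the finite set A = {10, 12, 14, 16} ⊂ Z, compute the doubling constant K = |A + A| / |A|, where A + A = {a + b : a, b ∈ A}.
K = |A + A| / |A| = 7/4

Enumerate A + A = {a + b : a, b ∈ A}. With |A| = 4, there are |A|^2 = 16 ordered sum pairs; collecting distinct values, A + A = {20, 22, 24, 26, 28, 30, 32}, so |A + A| = 7. Thus K = 7/4. Here |A + A| = 2|A| − 1 = 7, the minimum possible — so K = 7/4 is minimal, which holds iff A is an arithmetic progression.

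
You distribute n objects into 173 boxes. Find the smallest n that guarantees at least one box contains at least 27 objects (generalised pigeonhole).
n = (27 − 1)·173 + 1 = 4499

By the generalised pigeonhole principle, to guarantee some box contains ≥ r objects we need more than (r − 1) · k objects total. Threshold: n = (r − 1) · k + 1. With r = 27 and k = 173: n = 26 · 173 + 1 = 4498 + 1 = 4499. For n = 4498 = 26 · 173, we can put exactly 26 objects in every box, avoiding 27 in any single one — so 4499 is tight.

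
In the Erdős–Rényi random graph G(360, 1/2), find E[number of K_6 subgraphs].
E[# K_6] = C(360, 6) · (1/2)^C(6, 2) = 2899305949260 / 2^15 = 724826487315/8192 ≈ 88479795.814819

For each 6-subset S of vertices (there are C(360, 6) = 2899305949260 such S), let X_S = 1 if S induces a K_6 (all C(6, 2) = 15 edges present). Then P(X_S = 1) = (1/2)^15 = 1/32768. By linearity of expectation, E[# K_6] = C(360, 6) · (1/2)^15 = 2899305949260 / 32768 = 724826487315/8192 ≈ 88479795.814819.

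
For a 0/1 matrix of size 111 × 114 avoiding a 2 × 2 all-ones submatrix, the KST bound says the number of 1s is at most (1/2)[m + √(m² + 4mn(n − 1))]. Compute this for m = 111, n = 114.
z(111, 114; 2, 2) ≤ (1/2)[111 + √(111² + 4·111·114·113)] = (1/2)[111 + √5731929] = 1252.5724

Kővári–Sós–Turán: let r_1, ..., r_111 be the row sums and z = Σ r_i the total number of 1s. Each pair of columns can share at most one row with both entries 1 (else a 2×2 all-ones block appears), so Σ_i C(r_i, 2) ≤ C(114, 2) = 6441. By convexity Σ_i C(r_i, 2) ≥ 111·C(z/111, 2) = z(z − 111)/(2·111), giving z² − 111z − 111·114·113 ≤ 0 and hence z ≤ (1/2)[111 + √(12321 + 4·1429902)] = (1/2)[111 + √5731929] ≈ (1/2)(111 + 2394.1447) = 1252.5724.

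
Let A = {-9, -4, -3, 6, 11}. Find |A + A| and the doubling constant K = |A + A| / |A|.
K = |A + A| / |A| = 14/5

Enumerate A + A = {a + b : a, b ∈ A}. With |A| = 5, there are |A|^2 = 25 ordered sum pairs; collecting distinct values, A + A = {-18, -13, -12, -8, -7, -6, -3, 2, 3, 7, 8, 12, 17, 22}, so |A + A| = 14. Thus K = 14/5. For comparison, the minimum possible |A + A| over all 5-element sets is 2·5 − 1 = 9 (so min K = 9/5), attained only by arithmetic progressions.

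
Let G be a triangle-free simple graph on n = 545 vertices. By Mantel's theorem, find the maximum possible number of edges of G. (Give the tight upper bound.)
ex(545, K_3) = ⌊545^2/4⌋ = 74256

Mantel (1907): a triangle-free graph on n vertices has at most ⌊n^2/4⌋ edges, with equality for the complete bipartite graph K_{⌊n/2⌋, ⌈n/2⌉}. For n = 545: ⌊545^2/4⌋ = ⌊297025/4⌋ = 74256. The extremal graph is K_{272, 273}, which has 272·273 = 74256 edges.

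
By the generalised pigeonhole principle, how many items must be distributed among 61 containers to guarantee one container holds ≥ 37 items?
n = (37 − 1)·61 + 1 = 2197

By the generalised pigeonhole principle, to guarantee some box contains ≥ r objects we need more than (r − 1) · k objects total. Threshold: n = (r − 1) · k + 1. With r = 37 and k = 61: n = 36 · 61 + 1 = 2196 + 1 = 2197. For n = 2196 = 36 · 61, we can put exactly 36 objects in every box, avoiding 37 in any single one — so 2197 is tight.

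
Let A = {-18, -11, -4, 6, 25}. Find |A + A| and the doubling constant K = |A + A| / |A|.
K = |A + A| / |A| = 14/5

Enumerate A + A = {a + b : a, b ∈ A}. With |A| = 5, there are |A|^2 = 25 ordered sum pairs; collecting distinct values, A + A = {-36, -29, -22, -15, -12, -8, -5, 2, 7, 12, 14, 21, 31, 50}, so |A + A| = 14. Thus K = 14/5. For comparison, the minimum possible |A + A| over all 5-element sets is 2·5 − 1 = 9 (so min K = 9/5), attained only by arithmetic progressions.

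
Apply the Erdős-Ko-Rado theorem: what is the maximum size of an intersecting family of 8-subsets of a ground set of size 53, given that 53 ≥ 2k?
max |F| = C(52, 7) = 133784560

Erdős-Ko-Rado (1961): when n ≥ 2k, max |F| = C(n−1, k−1). The bound is attained by the star {A : i ∈ A} for any fixed i ∈ [n]. Here C(53−1, 8−1) = C(52, 7) = 133784560.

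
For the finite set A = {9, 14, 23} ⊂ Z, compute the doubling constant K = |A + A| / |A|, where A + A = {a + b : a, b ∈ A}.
K = |A + A| / |A| = 6/3 = 2

Enumerate A + A = {a + b : a, b ∈ A}. With |A| = 3, there are |A|^2 = 9 ordered sum pairs; collecting distinct values, A + A = {18, 23, 28, 32, 37, 46}, so |A + A| = 6. Thus K = 6/3 = 2. For comparison, the minimum possible |A + A| over all 3-element sets is 2·3 − 1 = 5 (so min K = 5/3), attained only by arithmetic progressions.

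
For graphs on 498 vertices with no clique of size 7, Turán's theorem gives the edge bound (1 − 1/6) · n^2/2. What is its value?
Turán density bound = (5/6) · 498^2/2 = 103335

Turán's theorem: ex(n, K_{r+1}) is achieved by the complete r-partite Turán graph T(n, r) with parts as balanced as possible, and is at most (1 − 1/r) · n^2/2. For r = 6, n = 498: the density bound is (5/6) · 248004/2 = 103335. Since 6 ∣ 498, the Turán graph T(498, 6) has parts of equal size 83, and its edge count e(T(498, 6)) = 103335 attains the density bound exactly.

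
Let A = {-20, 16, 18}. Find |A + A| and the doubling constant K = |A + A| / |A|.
K = |A + A| / |A| = 6/3 = 2

Enumerate A + A = {a + b : a, b ∈ A}. With |A| = 3, there are |A|^2 = 9 ordered sum pairs; collecting distinct values, A + A = {-40, -4, -2, 32, 34, 36}, so |A + A| = 6. Thus K = 6/3 = 2. For comparison, the minimum possible |A + A| over all 3-element sets is 2·3 − 1 = 5 (so min K = 5/3), attained only by arithmetic progressions.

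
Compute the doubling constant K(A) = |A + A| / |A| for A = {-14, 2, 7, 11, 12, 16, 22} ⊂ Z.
K = |A + A| / |A| = 24/7

Enumerate A + A = {a + b : a, b ∈ A}. With |A| = 7, there are |A|^2 = 49 ordered sum pairs; collecting distinct values, A + A = {-28, -12, -7, -3, -2, 2, 4, 8, 9, 13, 14, 18, 19, 22, 23, 24, 27, 28, 29, 32, 33, 34, 38, 44}, so |A + A| = 24. Thus K = 24/7. For comparison, the minimum possible |A + A| over all 7-element sets is 2·7 − 1 = 13 (so min K = 13/7), attained only by arithmetic progressions.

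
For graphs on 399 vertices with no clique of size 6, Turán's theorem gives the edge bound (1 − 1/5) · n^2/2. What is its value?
Turán density bound = (4/5) · 399^2/2 = 318402/5 ≈ 63680.4

Turán's theorem: ex(n, K_{r+1}) is achieved by the complete r-partite Turán graph T(n, r) with parts as balanced as possible, and is at most (1 − 1/r) · n^2/2. For r = 5, n = 399: the density bound is (4/5) · 159201/2 = 318402/5 ≈ 63680.4. The integer-valued extremum is e(T(399, 5)) = 63680, which is strictly less than the density bound 318402/5 since 5 ∤ 399 (the parts of T(399, 5) cannot all be equal).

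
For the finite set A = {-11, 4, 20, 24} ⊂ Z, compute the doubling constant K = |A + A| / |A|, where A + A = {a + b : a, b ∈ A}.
K = |A + A| / |A| = 10/4 = 5/2

Enumerate A + A = {a + b : a, b ∈ A}. With |A| = 4, there are |A|^2 = 16 ordered sum pairs; collecting distinct values, A + A = {-22, -7, 8, 9, 13, 24, 28, 40, 44, 48}, so |A + A| = 10. Thus K = 10/4 = 5/2. For comparison, the minimum possible |A + A| over all 4-element sets is 2·4 − 1 = 7 (so min K = 7/4), attained only by arithmetic progressions.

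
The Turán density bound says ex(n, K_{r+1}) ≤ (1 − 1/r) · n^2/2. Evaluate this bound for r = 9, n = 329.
Turán density bound = (8/9) · 329^2/2 = 432964/9 ≈ 48107.1111

Turán's theorem: ex(n, K_{r+1}) is achieved by the complete r-partite Turán graph T(n, r) with parts as balanced as possible, and is at most (1 − 1/r) · n^2/2. For r = 9, n = 329: the density bound is (8/9) · 108241/2 = 432964/9 ≈ 48107.1111. The integer-valued extremum is e(T(329, 9)) = 48106, which is strictly less than the density bound 432964/9 since 9 ∤ 329 (the parts of T(329, 9) cannot all be equal).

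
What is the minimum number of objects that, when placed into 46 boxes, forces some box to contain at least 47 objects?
n = (47 − 1)·46 + 1 = 2117

By the generalised pigeonhole principle, to guarantee some box contains ≥ r objects we need more than (r − 1) · k objects total. Threshold: n = (r − 1) · k + 1. With r = 47 and k = 46: n = 46 · 46 + 1 = 2116 + 1 = 2117. For n = 2116 = 46 · 46, we can put exactly 46 objects in every box, avoiding 47 in any single one — so 2117 is tight.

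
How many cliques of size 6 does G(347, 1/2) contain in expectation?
E[# K_6] = C(347, 6) · (1/2)^C(6, 2) = 2321511508218 / 2^15 = 1160755754109/16384 ≈ 70846908.820129

For each 6-subset S of vertices (there are C(347, 6) = 2321511508218 such S), let X_S = 1 if S induces a K_6 (all C(6, 2) = 15 edges present). Then P(X_S = 1) = (1/2)^15 = 1/32768. By linearity of expectation, E[# K_6] = C(347, 6) · (1/2)^15 = 2321511508218 / 32768 = 1160755754109/16384 ≈ 70846908.820129.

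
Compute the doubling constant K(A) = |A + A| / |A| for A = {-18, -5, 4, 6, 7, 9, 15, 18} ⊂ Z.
K = |A + A| / |A| = 31/8

Enumerate A + A = {a + b : a, b ∈ A}. With |A| = 8, there are |A|^2 = 64 ordered sum pairs; collecting distinct values, A + A = {-36, -23, -14, -12, -11, -10, -9, -3, -1, 0, 1, 2, 4, 8, 10, 11, 12, 13, 14, 15, 16, 18, 19, 21, 22, 24, 25, 27, 30, 33, 36}, so |A + A| = 31. Thus K = 31/8. For comparison, the minimum possible |A + A| over all 8-element sets is 2·8 − 1 = 15 (so min K = 15/8), attained only by arithmetic progressions.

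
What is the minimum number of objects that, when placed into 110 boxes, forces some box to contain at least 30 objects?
n = (30 − 1)·110 + 1 = 3191

By the generalised pigeonhole principle, to guarantee some box contains ≥ r objects we need more than (r − 1) · k objects total. Threshold: n = (r − 1) · k + 1. With r = 30 and k = 110: n = 29 · 110 + 1 = 3190 + 1 = 3191. For n = 3190 = 29 · 110, we can put exactly 29 objects in every box, avoiding 30 in any single one — so 3191 is tight.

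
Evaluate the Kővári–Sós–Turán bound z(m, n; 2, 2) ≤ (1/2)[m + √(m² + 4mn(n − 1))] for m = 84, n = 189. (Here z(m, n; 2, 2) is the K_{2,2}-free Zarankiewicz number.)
z(84, 189; 2, 2) ≤ (1/2)[84 + √(84² + 4·84·189·188)] = (1/2)[84 + √11945808] = 1770.1354

Kővári–Sós–Turán: let r_1, ..., r_84 be the row sums and z = Σ r_i the total number of 1s. Each pair of columns can share at most one row with both entries 1 (else a 2×2 all-ones block appears), so Σ_i C(r_i, 2) ≤ C(189, 2) = 17766. By convexity Σ_i C(r_i, 2) ≥ 84·C(z/84, 2) = z(z − 84)/(2·84), giving z² − 84z − 84·189·188 ≤ 0 and hence z ≤ (1/2)[84 + √(7056 + 4·2984688)] = (1/2)[84 + √11945808] ≈ (1/2)(84 + 3456.2708) = 1770.1354.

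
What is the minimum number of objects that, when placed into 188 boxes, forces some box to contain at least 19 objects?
n = (19 − 1)·188 + 1 = 3385

By the generalised pigeonhole principle, to guarantee some box contains ≥ r objects we need more than (r − 1) · k objects total. Threshold: n = (r − 1) · k + 1. With r = 19 and k = 188: n = 18 · 188 + 1 = 3384 + 1 = 3385. For n = 3384 = 18 · 188, we can put exactly 18 objects in every box, avoiding 19 in any single one — so 3385 is tight.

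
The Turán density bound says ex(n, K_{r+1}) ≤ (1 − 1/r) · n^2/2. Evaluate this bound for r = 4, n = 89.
Turán density bound = (3/4) · 89^2/2 = 23763/8 ≈ 2970.375

Turán's theorem: ex(n, K_{r+1}) is achieved by the complete r-partite Turán graph T(n, r) with parts as balanced as possible, and is at most (1 − 1/r) · n^2/2. For r = 4, n = 89: the density bound is (3/4) · 7921/2 = 23763/8 ≈ 2970.375. The integer-valued extremum is e(T(89, 4)) = 2970, which is strictly less than the density bound 23763/8 since 4 ∤ 89 (the parts of T(89, 4) cannot all be equal).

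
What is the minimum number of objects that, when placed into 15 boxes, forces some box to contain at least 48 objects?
n = (48 − 1)·15 + 1 = 706

By the generalised pigeonhole principle, to guarantee some box contains ≥ r objects we need more than (r − 1) · k objects total. Threshold: n = (r − 1) · k + 1. With r = 48 and k = 15: n = 47 · 15 + 1 = 705 + 1 = 706. For n = 705 = 47 · 15, we can put exactly 47 objects in every box, avoiding 48 in any single one — so 706 is tight.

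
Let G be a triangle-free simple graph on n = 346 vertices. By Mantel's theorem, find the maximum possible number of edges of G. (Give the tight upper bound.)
ex(346, K_3) = ⌊346^2/4⌋ = 29929

Mantel (1907): a triangle-free graph on n vertices has at most ⌊n^2/4⌋ edges, with equality for the complete bipartite graph K_{⌊n/2⌋, ⌈n/2⌉}. For n = 346: ⌊346^2/4⌋ = ⌊119716/4⌋ = 29929. The extremal graph is K_{173, 173}, which has 173·173 = 29929 edges.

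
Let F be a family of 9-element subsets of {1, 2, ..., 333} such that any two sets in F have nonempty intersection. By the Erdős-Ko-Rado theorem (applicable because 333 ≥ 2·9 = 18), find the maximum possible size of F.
max |F| = C(332, 8) = 3362621220018775

The Erdős-Ko-Rado theorem states: for n ≥ 2k, an intersecting family of k-subsets of an n-element set has size at most C(n − 1, k − 1), with equality for 'star' families {A ⊆ [n] : |A| = k, i ∈ A} (fix an element i). For n = 333, k = 9: C(332, 8) = 3362621220018775.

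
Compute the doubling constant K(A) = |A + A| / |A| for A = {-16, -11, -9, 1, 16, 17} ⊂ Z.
K = |A + A| / |A| = 21/6 = 7/2

Enumerate A + A = {a + b : a, b ∈ A}. With |A| = 6, there are |A|^2 = 36 ordered sum pairs; collecting distinct values, A + A = {-32, -27, -25, -22, -20, -18, -15, -10, -8, 0, 1, 2, 5, 6, 7, 8, 17, 18, 32, 33, 34}, so |A + A| = 21. Thus K = 21/6 = 7/2. For comparison, the minimum possible |A + A| over all 6-element sets is 2·6 − 1 = 11 (so min K = 11/6), attained only by arithmetic progressions.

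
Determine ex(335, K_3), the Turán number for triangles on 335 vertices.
ex(335, K_3) = ⌊335^2/4⌋ = 28056

Mantel (1907): a triangle-free graph on n vertices has at most ⌊n^2/4⌋ edges, with equality for the complete bipartite graph K_{⌊n/2⌋, ⌈n/2⌉}. For n = 335: ⌊335^2/4⌋ = ⌊112225/4⌋ = 28056. The extremal graph is K_{167, 168}, which has 167·168 = 28056 edges.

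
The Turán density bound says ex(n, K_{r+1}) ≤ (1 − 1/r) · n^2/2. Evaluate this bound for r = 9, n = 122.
Turán density bound = (8/9) · 122^2/2 = 59536/9 ≈ 6615.1111

Turán's theorem: ex(n, K_{r+1}) is achieved by the complete r-partite Turán graph T(n, r) with parts as balanced as possible, and is at most (1 − 1/r) · n^2/2. For r = 9, n = 122: the density bound is (8/9) · 14884/2 = 59536/9 ≈ 6615.1111. The integer-valued extremum is e(T(122, 9)) = 6614, which is strictly less than the density bound 59536/9 since 9 ∤ 122 (the parts of T(122, 9) cannot all be equal).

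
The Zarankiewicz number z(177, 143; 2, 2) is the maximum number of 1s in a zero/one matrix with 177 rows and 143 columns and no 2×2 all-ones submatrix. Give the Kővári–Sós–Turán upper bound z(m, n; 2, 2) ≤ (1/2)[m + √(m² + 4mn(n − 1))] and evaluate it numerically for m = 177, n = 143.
z(177, 143; 2, 2) ≤ (1/2)[177 + √(177² + 4·177·143·142)] = (1/2)[177 + √14407977] = 1986.3921

Kővári–Sós–Turán: let r_1, ..., r_177 be the row sums and z = Σ r_i the total number of 1s. Each pair of columns can share at most one row with both entries 1 (else a 2×2 all-ones block appears), so Σ_i C(r_i, 2) ≤ C(143, 2) = 10153. By convexity Σ_i C(r_i, 2) ≥ 177·C(z/177, 2) = z(z − 177)/(2·177), giving z² − 177z − 177·143·142 ≤ 0 and hence z ≤ (1/2)[177 + √(31329 + 4·3594162)] = (1/2)[177 + √14407977] ≈ (1/2)(177 + 3795.7841) = 1986.3921.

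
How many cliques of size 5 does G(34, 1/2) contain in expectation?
E[# K_5] = C(34, 5) · (1/2)^C(5, 2) = 278256 / 2^10 = 17391/64 = 271.734375

For each 5-subset S of vertices (there are C(34, 5) = 278256 such S), let X_S = 1 if S induces a K_5 (all C(5, 2) = 10 edges present). Then P(X_S = 1) = (1/2)^10 = 1/1024. By linearity of expectation, E[# K_5] = C(34, 5) · (1/2)^10 = 278256 / 1024 = 17391/64 = 271.734375.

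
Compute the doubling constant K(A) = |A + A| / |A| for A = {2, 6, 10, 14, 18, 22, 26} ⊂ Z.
K = |A + A| / |A| = 13/7

Enumerate A + A = {a + b : a, b ∈ A}. With |A| = 7, there are |A|^2 = 49 ordered sum pairs; collecting distinct values, A + A = {4, 8, 12, 16, 20, 24, 28, 32, 36, 40, 44, 48, 52}, so |A + A| = 13. Thus K = 13/7. Here |A + A| = 2|A| − 1 = 13, the minimum possible — so K = 13/7 is minimal, which holds iff A is an arithmetic progression.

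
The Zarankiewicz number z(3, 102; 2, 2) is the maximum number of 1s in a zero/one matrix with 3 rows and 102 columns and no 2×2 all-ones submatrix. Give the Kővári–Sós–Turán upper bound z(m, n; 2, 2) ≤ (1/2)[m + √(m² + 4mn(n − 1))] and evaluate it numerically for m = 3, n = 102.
z(3, 102; 2, 2) ≤ (1/2)[3 + √(3² + 4·3·102·101)] = (1/2)[3 + √123633] = 177.3074

Kővári–Sós–Turán: let r_1, ..., r_3 be the row sums and z = Σ r_i the total number of 1s. Each pair of columns can share at most one row with both entries 1 (else a 2×2 all-ones block appears), so Σ_i C(r_i, 2) ≤ C(102, 2) = 5151. By convexity Σ_i C(r_i, 2) ≥ 3·C(z/3, 2) = z(z − 3)/(2·3), giving z² − 3z − 3·102·101 ≤ 0 and hence z ≤ (1/2)[3 + √(9 + 4·30906)] = (1/2)[3 + √123633] ≈ (1/2)(3 + 351.6148) = 177.3074.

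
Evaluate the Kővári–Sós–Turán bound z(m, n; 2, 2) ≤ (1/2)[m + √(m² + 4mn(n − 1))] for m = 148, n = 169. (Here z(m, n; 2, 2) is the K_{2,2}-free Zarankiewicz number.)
z(148, 169; 2, 2) ≤ (1/2)[148 + √(148² + 4·148·169·168)] = (1/2)[148 + √16829968] = 2125.2172

Kővári–Sós–Turán: let r_1, ..., r_148 be the row sums and z = Σ r_i the total number of 1s. Each pair of columns can share at most one row with both entries 1 (else a 2×2 all-ones block appears), so Σ_i C(r_i, 2) ≤ C(169, 2) = 14196. By convexity Σ_i C(r_i, 2) ≥ 148·C(z/148, 2) = z(z − 148)/(2·148), giving z² − 148z − 148·169·168 ≤ 0 and hence z ≤ (1/2)[148 + √(21904 + 4·4202016)] = (1/2)[148 + √16829968] ≈ (1/2)(148 + 4102.4344) = 2125.2172.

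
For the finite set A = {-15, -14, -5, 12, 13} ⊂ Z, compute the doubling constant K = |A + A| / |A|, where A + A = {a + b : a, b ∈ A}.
K = |A + A| / |A| = 14/5

Enumerate A + A = {a + b : a, b ∈ A}. With |A| = 5, there are |A|^2 = 25 ordered sum pairs; collecting distinct values, A + A = {-30, -29, -28, -20, -19, -10, -3, -2, -1, 7, 8, 24, 25, 26}, so |A + A| = 14. Thus K = 14/5. For comparison, the minimum possible |A + A| over all 5-element sets is 2·5 − 1 = 9 (so min K = 9/5), attained only by arithmetic progressions.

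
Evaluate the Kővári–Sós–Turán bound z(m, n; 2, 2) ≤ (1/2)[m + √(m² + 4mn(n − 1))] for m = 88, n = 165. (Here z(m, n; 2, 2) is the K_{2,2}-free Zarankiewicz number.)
z(88, 165; 2, 2) ≤ (1/2)[88 + √(88² + 4·88·165·164)] = (1/2)[88 + √9532864] = 1587.7668

Kővári–Sós–Turán: let r_1, ..., r_88 be the row sums and z = Σ r_i the total number of 1s. Each pair of columns can share at most one row with both entries 1 (else a 2×2 all-ones block appears), so Σ_i C(r_i, 2) ≤ C(165, 2) = 13530. By convexity Σ_i C(r_i, 2) ≥ 88·C(z/88, 2) = z(z − 88)/(2·88), giving z² − 88z − 88·165·164 ≤ 0 and hence z ≤ (1/2)[88 + √(7744 + 4·2381280)] = (1/2)[88 + √9532864] ≈ (1/2)(88 + 3087.5336) = 1587.7668.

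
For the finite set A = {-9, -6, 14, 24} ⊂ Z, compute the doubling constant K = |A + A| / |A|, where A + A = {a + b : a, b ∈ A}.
K = |A + A| / |A| = 10/4 = 5/2

Enumerate A + A = {a + b : a, b ∈ A}. With |A| = 4, there are |A|^2 = 16 ordered sum pairs; collecting distinct values, A + A = {-18, -15, -12, 5, 8, 15, 18, 28, 38, 48}, so |A + A| = 10. Thus K = 10/4 = 5/2. For comparison, the minimum possible |A + A| over all 4-element sets is 2·4 − 1 = 7 (so min K = 7/4), attained only by arithmetic progressions.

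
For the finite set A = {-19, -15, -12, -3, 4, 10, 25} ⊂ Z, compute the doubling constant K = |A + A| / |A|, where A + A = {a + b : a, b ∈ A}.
K = |A + A| / |A| = 27/7

Enumerate A + A = {a + b : a, b ∈ A}. With |A| = 7, there are |A|^2 = 49 ordered sum pairs; collecting distinct values, A + A = {-38, -34, -31, -30, -27, -24, -22, -18, -15, -11, -9, -8, -6, -5, -2, 1, 6, 7, 8, 10, 13, 14, 20, 22, 29, 35, 50}, so |A + A| = 27. Thus K = 27/7. For comparison, the minimum possible |A + A| over all 7-element sets is 2·7 − 1 = 13 (so min K = 13/7), attained only by arithmetic progressions.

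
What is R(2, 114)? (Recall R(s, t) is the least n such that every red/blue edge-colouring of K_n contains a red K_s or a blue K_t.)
R(2, 114) = 114

R(2, k) = k for all k ≥ 2: in a 2-colouring of K_k, either some edge is red (a red K_2) or all edges are blue (a blue K_k). And K_{113} coloured all-blue has no blue K_114, so R(2, 114) > 113. Hence R(2, 114) = 114.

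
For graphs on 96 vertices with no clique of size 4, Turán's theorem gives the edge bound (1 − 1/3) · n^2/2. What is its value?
Turán density bound = (2/3) · 96^2/2 = 3072

Turán's theorem: ex(n, K_{r+1}) is achieved by the complete r-partite Turán graph T(n, r) with parts as balanced as possible, and is at most (1 − 1/r) · n^2/2. For r = 3, n = 96: the density bound is (2/3) · 9216/2 = 3072. Since 3 ∣ 96, the Turán graph T(96, 3) has parts of equal size 32, and its edge count e(T(96, 3)) = 3072 attains the density bound exactly.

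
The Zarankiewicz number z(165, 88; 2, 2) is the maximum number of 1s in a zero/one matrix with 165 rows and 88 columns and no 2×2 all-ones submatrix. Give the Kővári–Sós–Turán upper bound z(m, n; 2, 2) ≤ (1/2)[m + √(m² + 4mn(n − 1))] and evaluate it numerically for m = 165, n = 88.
z(165, 88; 2, 2) ≤ (1/2)[165 + √(165² + 4·165·88·87)] = (1/2)[165 + √5080185] = 1209.4633

Kővári–Sós–Turán: let r_1, ..., r_165 be the row sums and z = Σ r_i the total number of 1s. Each pair of columns can share at most one row with both entries 1 (else a 2×2 all-ones block appears), so Σ_i C(r_i, 2) ≤ C(88, 2) = 3828. By convexity Σ_i C(r_i, 2) ≥ 165·C(z/165, 2) = z(z − 165)/(2·165), giving z² − 165z − 165·88·87 ≤ 0 and hence z ≤ (1/2)[165 + √(27225 + 4·1263240)] = (1/2)[165 + √5080185] ≈ (1/2)(165 + 2253.9266) = 1209.4633.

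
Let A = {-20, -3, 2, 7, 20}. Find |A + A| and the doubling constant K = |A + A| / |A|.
K = |A + A| / |A| = 14/5

Enumerate A + A = {a + b : a, b ∈ A}. With |A| = 5, there are |A|^2 = 25 ordered sum pairs; collecting distinct values, A + A = {-40, -23, -18, -13, -6, -1, 0, 4, 9, 14, 17, 22, 27, 40}, so |A + A| = 14. Thus K = 14/5. For comparison, the minimum possible |A + A| over all 5-element sets is 2·5 − 1 = 9 (so min K = 9/5), attained only by arithmetic progressions.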